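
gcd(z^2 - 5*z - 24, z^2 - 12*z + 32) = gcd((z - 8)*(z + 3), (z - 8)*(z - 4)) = z - 8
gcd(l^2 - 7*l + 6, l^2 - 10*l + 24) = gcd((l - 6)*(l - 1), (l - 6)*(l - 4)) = l - 6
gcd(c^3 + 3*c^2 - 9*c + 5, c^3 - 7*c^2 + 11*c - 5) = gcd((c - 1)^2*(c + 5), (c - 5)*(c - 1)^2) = c^2 - 2*c + 1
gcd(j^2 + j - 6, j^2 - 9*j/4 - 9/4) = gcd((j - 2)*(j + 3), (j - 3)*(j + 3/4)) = 1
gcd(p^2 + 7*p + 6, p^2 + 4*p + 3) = p + 1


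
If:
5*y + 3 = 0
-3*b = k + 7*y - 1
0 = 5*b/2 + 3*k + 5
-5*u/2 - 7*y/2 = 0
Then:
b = 206/65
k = -56/13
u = 21/25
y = -3/5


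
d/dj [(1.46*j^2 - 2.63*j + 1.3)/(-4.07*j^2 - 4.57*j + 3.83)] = (-17.3763*j^2 + 21.7656*j - 4.1319)/(16.5649*j^4 + 37.1998*j^3 - 10.2913*j^2 - 35.0062*j + 14.6689)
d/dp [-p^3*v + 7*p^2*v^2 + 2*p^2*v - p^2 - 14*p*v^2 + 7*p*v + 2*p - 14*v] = -3*p^2*v + 14*p*v^2 + 4*p*v - 2*p - 14*v^2 + 7*v + 2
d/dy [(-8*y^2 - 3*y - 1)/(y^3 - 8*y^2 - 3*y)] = (8*y^4 + 6*y^3 + 3*y^2 - 16*y - 3)/(y^2*(y^4 - 16*y^3 + 58*y^2 + 48*y + 9))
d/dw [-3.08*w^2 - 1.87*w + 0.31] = -6.16*w - 1.87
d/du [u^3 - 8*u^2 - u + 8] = 3*u^2 - 16*u - 1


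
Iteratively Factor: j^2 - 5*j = (j - 5)*(j)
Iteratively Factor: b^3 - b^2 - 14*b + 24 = (b - 2)*(b^2 + b - 12) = (b - 2)*(b + 4)*(b - 3)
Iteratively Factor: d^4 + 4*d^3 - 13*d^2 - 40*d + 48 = (d - 3)*(d^3 + 7*d^2 + 8*d - 16) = (d - 3)*(d + 4)*(d^2 + 3*d - 4) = (d - 3)*(d - 1)*(d + 4)*(d + 4)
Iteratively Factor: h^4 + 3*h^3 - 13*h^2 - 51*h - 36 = (h + 1)*(h^3 + 2*h^2 - 15*h - 36) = (h + 1)*(h + 3)*(h^2 - h - 12) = (h - 4)*(h + 1)*(h + 3)*(h + 3)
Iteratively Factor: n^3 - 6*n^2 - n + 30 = (n - 5)*(n^2 - n - 6) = (n - 5)*(n + 2)*(n - 3)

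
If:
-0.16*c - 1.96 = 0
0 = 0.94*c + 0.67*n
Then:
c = -12.25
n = 17.19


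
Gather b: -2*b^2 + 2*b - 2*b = -2*b^2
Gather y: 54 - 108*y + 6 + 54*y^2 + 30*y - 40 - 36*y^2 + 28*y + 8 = 18*y^2 - 50*y + 28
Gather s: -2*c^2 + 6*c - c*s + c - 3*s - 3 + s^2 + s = -2*c^2 + 7*c + s^2 + s*(-c - 2) - 3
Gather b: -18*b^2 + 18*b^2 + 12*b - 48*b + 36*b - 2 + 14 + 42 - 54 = 0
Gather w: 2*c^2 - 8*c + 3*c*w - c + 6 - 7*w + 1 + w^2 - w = 2*c^2 - 9*c + w^2 + w*(3*c - 8) + 7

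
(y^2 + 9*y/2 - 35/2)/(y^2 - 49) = (y - 5/2)/(y - 7)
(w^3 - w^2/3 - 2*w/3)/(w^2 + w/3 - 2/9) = 3*w*(w - 1)/(3*w - 1)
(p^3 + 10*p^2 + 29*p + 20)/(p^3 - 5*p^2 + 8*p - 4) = (p^3 + 10*p^2 + 29*p + 20)/(p^3 - 5*p^2 + 8*p - 4)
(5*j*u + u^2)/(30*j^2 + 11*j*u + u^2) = u/(6*j + u)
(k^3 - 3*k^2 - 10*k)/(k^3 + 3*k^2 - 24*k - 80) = k*(k + 2)/(k^2 + 8*k + 16)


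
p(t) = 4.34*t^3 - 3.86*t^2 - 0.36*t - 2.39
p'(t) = 13.02*t^2 - 7.72*t - 0.36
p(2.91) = 70.82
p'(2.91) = 87.43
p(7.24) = 1439.72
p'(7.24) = 626.22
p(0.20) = -2.58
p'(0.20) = -1.38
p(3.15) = 93.83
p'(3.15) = 104.51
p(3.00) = 78.97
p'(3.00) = 93.66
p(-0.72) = -5.75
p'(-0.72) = 11.95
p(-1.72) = -35.27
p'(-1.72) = 51.44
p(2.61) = 47.54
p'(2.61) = 68.18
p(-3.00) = -153.23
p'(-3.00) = 139.98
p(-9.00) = -3475.67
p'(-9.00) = 1123.74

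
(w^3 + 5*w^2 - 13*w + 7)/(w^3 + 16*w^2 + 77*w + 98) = (w^2 - 2*w + 1)/(w^2 + 9*w + 14)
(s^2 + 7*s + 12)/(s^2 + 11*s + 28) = (s + 3)/(s + 7)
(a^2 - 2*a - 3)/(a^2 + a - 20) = (a^2 - 2*a - 3)/(a^2 + a - 20)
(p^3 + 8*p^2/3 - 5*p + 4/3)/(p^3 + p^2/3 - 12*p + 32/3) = (3*p - 1)/(3*p - 8)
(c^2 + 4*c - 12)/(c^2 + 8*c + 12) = (c - 2)/(c + 2)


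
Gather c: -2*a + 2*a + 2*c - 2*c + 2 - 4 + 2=0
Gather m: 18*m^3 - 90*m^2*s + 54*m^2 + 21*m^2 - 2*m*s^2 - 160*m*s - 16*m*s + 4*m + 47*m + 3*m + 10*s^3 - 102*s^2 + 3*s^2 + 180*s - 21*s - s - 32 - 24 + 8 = 18*m^3 + m^2*(75 - 90*s) + m*(-2*s^2 - 176*s + 54) + 10*s^3 - 99*s^2 + 158*s - 48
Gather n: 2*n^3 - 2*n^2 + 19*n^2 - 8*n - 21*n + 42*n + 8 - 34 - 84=2*n^3 + 17*n^2 + 13*n - 110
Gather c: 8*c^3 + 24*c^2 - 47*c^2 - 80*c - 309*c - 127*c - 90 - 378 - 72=8*c^3 - 23*c^2 - 516*c - 540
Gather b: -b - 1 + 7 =6 - b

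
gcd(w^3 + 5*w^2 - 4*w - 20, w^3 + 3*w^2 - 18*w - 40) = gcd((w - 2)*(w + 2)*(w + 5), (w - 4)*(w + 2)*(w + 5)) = w^2 + 7*w + 10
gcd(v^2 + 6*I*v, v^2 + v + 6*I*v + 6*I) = v + 6*I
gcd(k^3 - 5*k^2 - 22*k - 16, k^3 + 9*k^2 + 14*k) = k + 2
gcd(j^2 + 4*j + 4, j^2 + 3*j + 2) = j + 2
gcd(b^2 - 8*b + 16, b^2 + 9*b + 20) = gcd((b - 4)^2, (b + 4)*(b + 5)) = 1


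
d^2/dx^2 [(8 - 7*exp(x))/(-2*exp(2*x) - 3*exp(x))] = 2*(14*exp(3*x) - 85*exp(2*x) - 72*exp(x) - 36)*exp(-x)/(8*exp(3*x) + 36*exp(2*x) + 54*exp(x) + 27)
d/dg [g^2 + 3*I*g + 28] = 2*g + 3*I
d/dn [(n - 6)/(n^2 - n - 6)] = (n^2 - n - (n - 6)*(2*n - 1) - 6)/(-n^2 + n + 6)^2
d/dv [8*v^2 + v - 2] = 16*v + 1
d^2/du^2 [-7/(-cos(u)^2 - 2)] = 14*(-2*sin(u)^4 - 3*sin(u)^2 + 3)/(cos(u)^2 + 2)^3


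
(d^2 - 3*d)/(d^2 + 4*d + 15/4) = 4*d*(d - 3)/(4*d^2 + 16*d + 15)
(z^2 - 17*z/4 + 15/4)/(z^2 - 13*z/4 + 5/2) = (z - 3)/(z - 2)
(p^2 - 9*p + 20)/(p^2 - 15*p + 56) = (p^2 - 9*p + 20)/(p^2 - 15*p + 56)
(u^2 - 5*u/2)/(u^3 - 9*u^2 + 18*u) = (u - 5/2)/(u^2 - 9*u + 18)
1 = 1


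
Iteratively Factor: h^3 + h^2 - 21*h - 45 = (h - 5)*(h^2 + 6*h + 9) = (h - 5)*(h + 3)*(h + 3)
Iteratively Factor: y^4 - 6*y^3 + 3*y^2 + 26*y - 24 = (y + 2)*(y^3 - 8*y^2 + 19*y - 12) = (y - 3)*(y + 2)*(y^2 - 5*y + 4) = (y - 4)*(y - 3)*(y + 2)*(y - 1)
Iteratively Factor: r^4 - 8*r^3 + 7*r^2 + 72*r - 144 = (r - 3)*(r^3 - 5*r^2 - 8*r + 48) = (r - 4)*(r - 3)*(r^2 - r - 12) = (r - 4)*(r - 3)*(r + 3)*(r - 4)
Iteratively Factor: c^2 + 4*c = (c)*(c + 4)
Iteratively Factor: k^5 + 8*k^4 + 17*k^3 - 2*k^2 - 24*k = (k + 3)*(k^4 + 5*k^3 + 2*k^2 - 8*k) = (k + 3)*(k + 4)*(k^3 + k^2 - 2*k) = k*(k + 3)*(k + 4)*(k^2 + k - 2) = k*(k + 2)*(k + 3)*(k + 4)*(k - 1)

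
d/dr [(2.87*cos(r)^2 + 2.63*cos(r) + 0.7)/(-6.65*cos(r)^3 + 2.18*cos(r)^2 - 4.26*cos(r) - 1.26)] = (-19.0855*cos(r)^4 - 34.979*cos(r)^3 + 3.9946*cos(r)^2 + 10.2844*cos(r) + 0.3318)*sin(r)/(44.2225*cos(r)^6 - 28.994*cos(r)^5 + 61.4104*cos(r)^4 - 1.8156*cos(r)^3 + 12.654*cos(r)^2 + 10.7352*cos(r) + 1.5876)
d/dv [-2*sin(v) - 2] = -2*cos(v)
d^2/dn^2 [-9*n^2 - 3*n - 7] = -18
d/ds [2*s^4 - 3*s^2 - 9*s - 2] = 8*s^3 - 6*s - 9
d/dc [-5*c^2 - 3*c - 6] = -10*c - 3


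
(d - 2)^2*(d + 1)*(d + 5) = d^4 + 2*d^3 - 15*d^2 + 4*d + 20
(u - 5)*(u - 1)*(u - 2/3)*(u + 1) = u^4 - 17*u^3/3 + 7*u^2/3 + 17*u/3 - 10/3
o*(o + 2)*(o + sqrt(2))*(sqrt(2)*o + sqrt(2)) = sqrt(2)*o^4 + 2*o^3 + 3*sqrt(2)*o^3 + 2*sqrt(2)*o^2 + 6*o^2 + 4*o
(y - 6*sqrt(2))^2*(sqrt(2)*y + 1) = sqrt(2)*y^3 - 23*y^2 + 60*sqrt(2)*y + 72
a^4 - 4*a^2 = a^2*(a - 2)*(a + 2)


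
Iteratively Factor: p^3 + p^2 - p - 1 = (p + 1)*(p^2 - 1) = (p - 1)*(p + 1)*(p + 1)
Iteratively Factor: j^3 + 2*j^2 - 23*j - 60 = (j + 4)*(j^2 - 2*j - 15) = (j + 3)*(j + 4)*(j - 5)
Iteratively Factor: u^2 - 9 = (u + 3)*(u - 3)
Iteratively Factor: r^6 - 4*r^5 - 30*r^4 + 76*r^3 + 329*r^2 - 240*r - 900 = (r + 3)*(r^5 - 7*r^4 - 9*r^3 + 103*r^2 + 20*r - 300) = (r + 2)*(r + 3)*(r^4 - 9*r^3 + 9*r^2 + 85*r - 150) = (r + 2)*(r + 3)^2*(r^3 - 12*r^2 + 45*r - 50) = (r - 2)*(r + 2)*(r + 3)^2*(r^2 - 10*r + 25) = (r - 5)*(r - 2)*(r + 2)*(r + 3)^2*(r - 5)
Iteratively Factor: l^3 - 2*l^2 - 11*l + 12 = (l - 1)*(l^2 - l - 12) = (l - 4)*(l - 1)*(l + 3)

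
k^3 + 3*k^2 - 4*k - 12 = (k - 2)*(k + 2)*(k + 3)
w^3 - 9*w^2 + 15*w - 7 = (w - 7)*(w - 1)^2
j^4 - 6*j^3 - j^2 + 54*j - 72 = (j - 4)*(j - 3)*(j - 2)*(j + 3)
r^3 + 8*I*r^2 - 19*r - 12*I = (r + I)*(r + 3*I)*(r + 4*I)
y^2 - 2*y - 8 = (y - 4)*(y + 2)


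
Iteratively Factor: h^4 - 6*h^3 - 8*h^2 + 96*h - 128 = (h + 4)*(h^3 - 10*h^2 + 32*h - 32) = (h - 2)*(h + 4)*(h^2 - 8*h + 16) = (h - 4)*(h - 2)*(h + 4)*(h - 4)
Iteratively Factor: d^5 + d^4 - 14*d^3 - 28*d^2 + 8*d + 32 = (d + 2)*(d^4 - d^3 - 12*d^2 - 4*d + 16) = (d + 2)^2*(d^3 - 3*d^2 - 6*d + 8) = (d + 2)^3*(d^2 - 5*d + 4) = (d - 1)*(d + 2)^3*(d - 4)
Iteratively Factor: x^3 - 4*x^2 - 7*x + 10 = (x + 2)*(x^2 - 6*x + 5) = (x - 5)*(x + 2)*(x - 1)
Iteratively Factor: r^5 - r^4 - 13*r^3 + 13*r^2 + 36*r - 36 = (r + 3)*(r^4 - 4*r^3 - r^2 + 16*r - 12) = (r - 3)*(r + 3)*(r^3 - r^2 - 4*r + 4) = (r - 3)*(r + 2)*(r + 3)*(r^2 - 3*r + 2) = (r - 3)*(r - 2)*(r + 2)*(r + 3)*(r - 1)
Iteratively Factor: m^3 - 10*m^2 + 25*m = (m - 5)*(m^2 - 5*m) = (m - 5)^2*(m)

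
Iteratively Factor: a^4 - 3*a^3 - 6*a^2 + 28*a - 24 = (a - 2)*(a^3 - a^2 - 8*a + 12) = (a - 2)^2*(a^2 + a - 6) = (a - 2)^3*(a + 3)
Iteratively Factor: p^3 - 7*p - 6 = (p + 2)*(p^2 - 2*p - 3) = (p + 1)*(p + 2)*(p - 3)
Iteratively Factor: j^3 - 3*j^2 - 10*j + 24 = (j + 3)*(j^2 - 6*j + 8) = (j - 2)*(j + 3)*(j - 4)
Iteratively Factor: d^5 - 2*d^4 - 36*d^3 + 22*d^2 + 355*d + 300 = (d - 5)*(d^4 + 3*d^3 - 21*d^2 - 83*d - 60) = (d - 5)^2*(d^3 + 8*d^2 + 19*d + 12) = (d - 5)^2*(d + 3)*(d^2 + 5*d + 4) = (d - 5)^2*(d + 1)*(d + 3)*(d + 4)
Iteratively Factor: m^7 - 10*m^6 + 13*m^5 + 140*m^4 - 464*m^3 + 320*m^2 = (m - 4)*(m^6 - 6*m^5 - 11*m^4 + 96*m^3 - 80*m^2) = (m - 4)*(m - 1)*(m^5 - 5*m^4 - 16*m^3 + 80*m^2) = m*(m - 4)*(m - 1)*(m^4 - 5*m^3 - 16*m^2 + 80*m) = m*(m - 4)^2*(m - 1)*(m^3 - m^2 - 20*m) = m*(m - 4)^2*(m - 1)*(m + 4)*(m^2 - 5*m) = m*(m - 5)*(m - 4)^2*(m - 1)*(m + 4)*(m)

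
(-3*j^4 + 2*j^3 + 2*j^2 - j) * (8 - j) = 3*j^5 - 26*j^4 + 14*j^3 + 17*j^2 - 8*j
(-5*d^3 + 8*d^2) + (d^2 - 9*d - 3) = -5*d^3 + 9*d^2 - 9*d - 3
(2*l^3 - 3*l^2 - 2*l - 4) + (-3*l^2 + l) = 2*l^3 - 6*l^2 - l - 4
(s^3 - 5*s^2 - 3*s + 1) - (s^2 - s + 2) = s^3 - 6*s^2 - 2*s - 1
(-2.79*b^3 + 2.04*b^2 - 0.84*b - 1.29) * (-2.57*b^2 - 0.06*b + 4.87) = 7.1703*b^5 - 5.0754*b^4 - 11.5509*b^3 + 13.3005*b^2 - 4.0134*b - 6.2823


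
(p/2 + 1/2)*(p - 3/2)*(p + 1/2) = p^3/2 - 7*p/8 - 3/8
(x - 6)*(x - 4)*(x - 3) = x^3 - 13*x^2 + 54*x - 72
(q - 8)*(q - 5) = q^2 - 13*q + 40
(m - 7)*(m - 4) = m^2 - 11*m + 28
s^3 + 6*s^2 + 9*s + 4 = (s + 1)^2*(s + 4)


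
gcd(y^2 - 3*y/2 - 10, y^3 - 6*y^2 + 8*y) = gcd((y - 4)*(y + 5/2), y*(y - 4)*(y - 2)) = y - 4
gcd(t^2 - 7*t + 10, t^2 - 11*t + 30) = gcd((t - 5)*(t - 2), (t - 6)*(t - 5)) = t - 5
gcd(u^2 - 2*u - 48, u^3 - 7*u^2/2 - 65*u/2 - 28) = u - 8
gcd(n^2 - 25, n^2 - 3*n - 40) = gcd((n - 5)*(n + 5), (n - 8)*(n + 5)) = n + 5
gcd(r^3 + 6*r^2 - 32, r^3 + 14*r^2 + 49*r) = 1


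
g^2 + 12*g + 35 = (g + 5)*(g + 7)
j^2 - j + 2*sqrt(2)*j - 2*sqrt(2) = (j - 1)*(j + 2*sqrt(2))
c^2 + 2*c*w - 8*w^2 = (c - 2*w)*(c + 4*w)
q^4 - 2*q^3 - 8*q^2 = q^2*(q - 4)*(q + 2)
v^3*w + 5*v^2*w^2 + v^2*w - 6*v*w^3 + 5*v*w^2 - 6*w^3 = (v - w)*(v + 6*w)*(v*w + w)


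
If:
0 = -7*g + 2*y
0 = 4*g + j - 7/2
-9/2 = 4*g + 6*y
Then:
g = -9/50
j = 211/50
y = -63/100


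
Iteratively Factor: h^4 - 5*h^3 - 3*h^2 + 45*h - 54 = (h - 2)*(h^3 - 3*h^2 - 9*h + 27) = (h - 3)*(h - 2)*(h^2 - 9) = (h - 3)*(h - 2)*(h + 3)*(h - 3)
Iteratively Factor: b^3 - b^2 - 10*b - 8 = (b + 2)*(b^2 - 3*b - 4) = (b + 1)*(b + 2)*(b - 4)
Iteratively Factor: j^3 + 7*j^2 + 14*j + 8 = (j + 1)*(j^2 + 6*j + 8) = (j + 1)*(j + 2)*(j + 4)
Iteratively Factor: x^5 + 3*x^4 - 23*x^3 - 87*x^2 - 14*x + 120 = (x + 4)*(x^4 - x^3 - 19*x^2 - 11*x + 30) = (x + 3)*(x + 4)*(x^3 - 4*x^2 - 7*x + 10) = (x + 2)*(x + 3)*(x + 4)*(x^2 - 6*x + 5) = (x - 1)*(x + 2)*(x + 3)*(x + 4)*(x - 5)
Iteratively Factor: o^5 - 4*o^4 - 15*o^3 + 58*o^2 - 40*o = (o - 5)*(o^4 + o^3 - 10*o^2 + 8*o) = o*(o - 5)*(o^3 + o^2 - 10*o + 8) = o*(o - 5)*(o + 4)*(o^2 - 3*o + 2) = o*(o - 5)*(o - 1)*(o + 4)*(o - 2)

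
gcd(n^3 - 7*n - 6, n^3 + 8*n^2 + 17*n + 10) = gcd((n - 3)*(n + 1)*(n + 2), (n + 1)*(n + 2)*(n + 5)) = n^2 + 3*n + 2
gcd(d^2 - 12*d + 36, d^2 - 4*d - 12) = d - 6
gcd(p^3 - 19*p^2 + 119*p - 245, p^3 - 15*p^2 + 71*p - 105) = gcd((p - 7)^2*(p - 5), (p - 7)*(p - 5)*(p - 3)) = p^2 - 12*p + 35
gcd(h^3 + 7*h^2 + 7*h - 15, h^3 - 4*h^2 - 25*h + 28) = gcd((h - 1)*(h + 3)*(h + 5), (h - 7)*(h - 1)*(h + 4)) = h - 1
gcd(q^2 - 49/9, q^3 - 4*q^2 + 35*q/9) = q - 7/3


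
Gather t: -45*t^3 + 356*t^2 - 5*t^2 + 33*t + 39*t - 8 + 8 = -45*t^3 + 351*t^2 + 72*t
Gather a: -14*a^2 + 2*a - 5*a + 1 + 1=-14*a^2 - 3*a + 2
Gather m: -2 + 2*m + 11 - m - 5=m + 4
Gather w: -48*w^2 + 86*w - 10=-48*w^2 + 86*w - 10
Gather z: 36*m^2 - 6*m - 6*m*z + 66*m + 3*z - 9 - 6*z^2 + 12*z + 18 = 36*m^2 + 60*m - 6*z^2 + z*(15 - 6*m) + 9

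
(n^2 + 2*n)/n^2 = (n + 2)/n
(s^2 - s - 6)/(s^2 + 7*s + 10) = (s - 3)/(s + 5)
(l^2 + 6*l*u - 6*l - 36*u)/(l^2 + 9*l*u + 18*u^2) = (l - 6)/(l + 3*u)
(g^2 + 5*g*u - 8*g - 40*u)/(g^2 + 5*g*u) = (g - 8)/g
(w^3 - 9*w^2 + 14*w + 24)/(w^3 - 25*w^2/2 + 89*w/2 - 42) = 2*(w^2 - 5*w - 6)/(2*w^2 - 17*w + 21)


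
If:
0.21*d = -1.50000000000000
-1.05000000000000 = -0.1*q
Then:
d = -7.14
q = 10.50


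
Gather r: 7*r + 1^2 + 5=7*r + 6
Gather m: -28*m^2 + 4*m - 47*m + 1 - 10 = -28*m^2 - 43*m - 9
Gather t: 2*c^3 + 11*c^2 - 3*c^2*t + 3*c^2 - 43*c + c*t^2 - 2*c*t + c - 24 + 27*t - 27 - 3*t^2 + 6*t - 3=2*c^3 + 14*c^2 - 42*c + t^2*(c - 3) + t*(-3*c^2 - 2*c + 33) - 54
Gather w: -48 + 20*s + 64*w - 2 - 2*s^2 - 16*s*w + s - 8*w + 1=-2*s^2 + 21*s + w*(56 - 16*s) - 49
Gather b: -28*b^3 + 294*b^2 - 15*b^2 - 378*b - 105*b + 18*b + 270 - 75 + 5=-28*b^3 + 279*b^2 - 465*b + 200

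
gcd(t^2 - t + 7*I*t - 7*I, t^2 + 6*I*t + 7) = t + 7*I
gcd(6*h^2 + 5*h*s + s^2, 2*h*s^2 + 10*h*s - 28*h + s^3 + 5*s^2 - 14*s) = 2*h + s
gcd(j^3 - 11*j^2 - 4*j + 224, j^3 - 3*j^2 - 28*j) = j^2 - 3*j - 28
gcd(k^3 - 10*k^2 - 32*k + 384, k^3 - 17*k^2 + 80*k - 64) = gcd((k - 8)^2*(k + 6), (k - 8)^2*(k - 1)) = k^2 - 16*k + 64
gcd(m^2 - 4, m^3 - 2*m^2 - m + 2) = m - 2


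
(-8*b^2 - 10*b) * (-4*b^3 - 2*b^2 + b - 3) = 32*b^5 + 56*b^4 + 12*b^3 + 14*b^2 + 30*b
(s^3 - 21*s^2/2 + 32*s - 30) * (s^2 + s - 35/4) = s^5 - 19*s^4/2 + 51*s^3/4 + 751*s^2/8 - 310*s + 525/2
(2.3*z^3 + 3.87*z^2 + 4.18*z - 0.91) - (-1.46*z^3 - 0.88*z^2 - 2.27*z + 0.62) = 3.76*z^3 + 4.75*z^2 + 6.45*z - 1.53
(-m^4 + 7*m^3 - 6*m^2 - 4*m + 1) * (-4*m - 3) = 4*m^5 - 25*m^4 + 3*m^3 + 34*m^2 + 8*m - 3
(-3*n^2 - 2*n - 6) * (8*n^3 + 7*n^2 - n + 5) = -24*n^5 - 37*n^4 - 59*n^3 - 55*n^2 - 4*n - 30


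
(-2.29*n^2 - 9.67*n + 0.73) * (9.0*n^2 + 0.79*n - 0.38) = -20.61*n^4 - 88.8391*n^3 - 0.1991*n^2 + 4.2513*n - 0.2774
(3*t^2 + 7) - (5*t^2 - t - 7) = -2*t^2 + t + 14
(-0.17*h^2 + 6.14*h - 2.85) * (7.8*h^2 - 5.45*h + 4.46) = -1.326*h^4 + 48.8185*h^3 - 56.4512*h^2 + 42.9169*h - 12.711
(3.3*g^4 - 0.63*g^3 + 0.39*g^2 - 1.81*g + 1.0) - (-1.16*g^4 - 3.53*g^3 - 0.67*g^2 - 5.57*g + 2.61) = 4.46*g^4 + 2.9*g^3 + 1.06*g^2 + 3.76*g - 1.61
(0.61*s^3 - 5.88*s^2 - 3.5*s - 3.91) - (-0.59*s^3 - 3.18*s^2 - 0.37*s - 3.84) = 1.2*s^3 - 2.7*s^2 - 3.13*s - 0.0700000000000003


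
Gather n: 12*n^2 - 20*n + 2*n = 12*n^2 - 18*n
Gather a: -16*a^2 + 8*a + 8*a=-16*a^2 + 16*a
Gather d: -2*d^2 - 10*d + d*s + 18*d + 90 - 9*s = -2*d^2 + d*(s + 8) - 9*s + 90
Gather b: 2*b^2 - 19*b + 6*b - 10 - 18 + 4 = 2*b^2 - 13*b - 24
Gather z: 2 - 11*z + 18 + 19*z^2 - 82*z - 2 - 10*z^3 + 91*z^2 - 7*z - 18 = -10*z^3 + 110*z^2 - 100*z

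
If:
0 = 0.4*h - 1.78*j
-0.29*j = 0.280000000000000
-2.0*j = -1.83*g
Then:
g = -1.06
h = -4.30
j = -0.97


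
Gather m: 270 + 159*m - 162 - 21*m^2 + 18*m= -21*m^2 + 177*m + 108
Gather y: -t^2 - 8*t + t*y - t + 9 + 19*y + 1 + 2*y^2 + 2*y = -t^2 - 9*t + 2*y^2 + y*(t + 21) + 10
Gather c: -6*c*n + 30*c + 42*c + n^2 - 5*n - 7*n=c*(72 - 6*n) + n^2 - 12*n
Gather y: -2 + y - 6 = y - 8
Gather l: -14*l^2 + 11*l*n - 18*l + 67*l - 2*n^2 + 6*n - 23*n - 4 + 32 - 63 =-14*l^2 + l*(11*n + 49) - 2*n^2 - 17*n - 35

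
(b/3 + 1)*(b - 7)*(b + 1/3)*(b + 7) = b^4/3 + 10*b^3/9 - 16*b^2 - 490*b/9 - 49/3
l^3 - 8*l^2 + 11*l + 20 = (l - 5)*(l - 4)*(l + 1)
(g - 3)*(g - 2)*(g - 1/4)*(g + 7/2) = g^4 - 7*g^3/4 - 89*g^2/8 + 191*g/8 - 21/4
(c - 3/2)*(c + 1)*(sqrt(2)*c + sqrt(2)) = sqrt(2)*c^3 + sqrt(2)*c^2/2 - 2*sqrt(2)*c - 3*sqrt(2)/2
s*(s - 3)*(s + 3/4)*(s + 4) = s^4 + 7*s^3/4 - 45*s^2/4 - 9*s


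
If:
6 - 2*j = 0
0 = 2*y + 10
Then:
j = 3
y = -5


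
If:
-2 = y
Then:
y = -2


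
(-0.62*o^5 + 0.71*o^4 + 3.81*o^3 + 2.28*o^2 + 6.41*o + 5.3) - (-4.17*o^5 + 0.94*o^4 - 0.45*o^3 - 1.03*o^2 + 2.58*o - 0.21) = 3.55*o^5 - 0.23*o^4 + 4.26*o^3 + 3.31*o^2 + 3.83*o + 5.51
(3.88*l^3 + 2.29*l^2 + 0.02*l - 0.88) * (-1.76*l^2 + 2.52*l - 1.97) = -6.8288*l^5 + 5.7472*l^4 - 1.908*l^3 - 2.9121*l^2 - 2.257*l + 1.7336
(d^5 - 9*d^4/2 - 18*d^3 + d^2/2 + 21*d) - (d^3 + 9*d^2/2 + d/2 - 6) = d^5 - 9*d^4/2 - 19*d^3 - 4*d^2 + 41*d/2 + 6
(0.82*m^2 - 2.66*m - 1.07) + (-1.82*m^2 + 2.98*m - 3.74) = -1.0*m^2 + 0.32*m - 4.81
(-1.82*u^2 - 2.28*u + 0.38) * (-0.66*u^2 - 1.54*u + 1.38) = 1.2012*u^4 + 4.3076*u^3 + 0.7488*u^2 - 3.7316*u + 0.5244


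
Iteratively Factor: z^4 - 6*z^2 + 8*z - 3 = (z - 1)*(z^3 + z^2 - 5*z + 3) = (z - 1)^2*(z^2 + 2*z - 3) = (z - 1)^3*(z + 3)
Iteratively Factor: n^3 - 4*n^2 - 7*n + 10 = (n + 2)*(n^2 - 6*n + 5) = (n - 5)*(n + 2)*(n - 1)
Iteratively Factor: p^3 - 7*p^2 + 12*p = (p - 4)*(p^2 - 3*p) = p*(p - 4)*(p - 3)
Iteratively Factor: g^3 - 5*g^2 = (g)*(g^2 - 5*g) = g^2*(g - 5)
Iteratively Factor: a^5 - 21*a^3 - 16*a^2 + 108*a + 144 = (a + 2)*(a^4 - 2*a^3 - 17*a^2 + 18*a + 72) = (a - 3)*(a + 2)*(a^3 + a^2 - 14*a - 24) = (a - 4)*(a - 3)*(a + 2)*(a^2 + 5*a + 6) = (a - 4)*(a - 3)*(a + 2)^2*(a + 3)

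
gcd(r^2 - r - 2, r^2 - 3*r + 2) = r - 2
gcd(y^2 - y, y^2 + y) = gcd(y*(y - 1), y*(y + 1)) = y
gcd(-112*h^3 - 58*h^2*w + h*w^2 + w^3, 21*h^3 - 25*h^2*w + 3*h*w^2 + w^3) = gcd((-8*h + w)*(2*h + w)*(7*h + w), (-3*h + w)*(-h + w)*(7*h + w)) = 7*h + w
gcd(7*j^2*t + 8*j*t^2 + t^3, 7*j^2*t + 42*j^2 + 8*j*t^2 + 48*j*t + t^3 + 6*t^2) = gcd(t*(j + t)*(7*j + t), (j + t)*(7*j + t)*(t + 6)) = 7*j^2 + 8*j*t + t^2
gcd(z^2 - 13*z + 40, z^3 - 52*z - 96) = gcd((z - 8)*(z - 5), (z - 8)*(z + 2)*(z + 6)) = z - 8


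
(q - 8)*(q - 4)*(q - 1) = q^3 - 13*q^2 + 44*q - 32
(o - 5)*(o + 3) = o^2 - 2*o - 15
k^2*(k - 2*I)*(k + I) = k^4 - I*k^3 + 2*k^2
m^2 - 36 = (m - 6)*(m + 6)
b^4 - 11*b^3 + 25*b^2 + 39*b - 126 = (b - 7)*(b - 3)^2*(b + 2)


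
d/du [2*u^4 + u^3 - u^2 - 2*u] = 8*u^3 + 3*u^2 - 2*u - 2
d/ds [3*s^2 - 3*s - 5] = 6*s - 3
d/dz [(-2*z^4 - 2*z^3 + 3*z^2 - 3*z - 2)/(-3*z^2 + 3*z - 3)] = (4*z^5 - 4*z^4 + 4*z^3 + 6*z^2 - 10*z + 5)/(3*(z^4 - 2*z^3 + 3*z^2 - 2*z + 1))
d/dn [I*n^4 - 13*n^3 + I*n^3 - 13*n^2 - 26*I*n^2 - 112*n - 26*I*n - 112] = 4*I*n^3 + n^2*(-39 + 3*I) + n*(-26 - 52*I) - 112 - 26*I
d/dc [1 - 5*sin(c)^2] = -5*sin(2*c)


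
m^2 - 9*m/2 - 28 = (m - 8)*(m + 7/2)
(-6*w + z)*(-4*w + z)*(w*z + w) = 24*w^3*z + 24*w^3 - 10*w^2*z^2 - 10*w^2*z + w*z^3 + w*z^2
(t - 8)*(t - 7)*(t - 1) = t^3 - 16*t^2 + 71*t - 56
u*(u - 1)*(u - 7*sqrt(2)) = u^3 - 7*sqrt(2)*u^2 - u^2 + 7*sqrt(2)*u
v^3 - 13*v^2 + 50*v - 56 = (v - 7)*(v - 4)*(v - 2)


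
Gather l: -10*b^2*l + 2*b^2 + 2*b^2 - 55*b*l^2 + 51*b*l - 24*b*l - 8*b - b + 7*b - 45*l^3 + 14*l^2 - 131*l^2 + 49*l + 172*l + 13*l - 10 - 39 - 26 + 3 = 4*b^2 - 2*b - 45*l^3 + l^2*(-55*b - 117) + l*(-10*b^2 + 27*b + 234) - 72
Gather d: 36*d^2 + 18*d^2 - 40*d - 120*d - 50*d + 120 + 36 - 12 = 54*d^2 - 210*d + 144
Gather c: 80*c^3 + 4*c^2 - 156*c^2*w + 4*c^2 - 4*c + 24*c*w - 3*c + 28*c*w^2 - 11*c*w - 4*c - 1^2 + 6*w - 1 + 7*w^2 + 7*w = 80*c^3 + c^2*(8 - 156*w) + c*(28*w^2 + 13*w - 11) + 7*w^2 + 13*w - 2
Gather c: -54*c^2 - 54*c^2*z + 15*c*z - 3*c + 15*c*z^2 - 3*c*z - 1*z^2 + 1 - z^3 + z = c^2*(-54*z - 54) + c*(15*z^2 + 12*z - 3) - z^3 - z^2 + z + 1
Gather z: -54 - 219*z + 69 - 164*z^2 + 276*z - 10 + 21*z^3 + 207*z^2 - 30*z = 21*z^3 + 43*z^2 + 27*z + 5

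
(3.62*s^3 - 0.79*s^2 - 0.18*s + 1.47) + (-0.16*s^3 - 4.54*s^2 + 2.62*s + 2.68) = 3.46*s^3 - 5.33*s^2 + 2.44*s + 4.15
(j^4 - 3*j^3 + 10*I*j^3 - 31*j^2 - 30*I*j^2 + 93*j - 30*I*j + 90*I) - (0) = j^4 - 3*j^3 + 10*I*j^3 - 31*j^2 - 30*I*j^2 + 93*j - 30*I*j + 90*I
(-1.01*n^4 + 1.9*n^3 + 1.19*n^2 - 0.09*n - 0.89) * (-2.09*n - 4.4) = 2.1109*n^5 + 0.473000000000001*n^4 - 10.8471*n^3 - 5.0479*n^2 + 2.2561*n + 3.916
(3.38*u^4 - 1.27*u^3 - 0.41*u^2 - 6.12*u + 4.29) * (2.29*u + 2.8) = 7.7402*u^5 + 6.5557*u^4 - 4.4949*u^3 - 15.1628*u^2 - 7.3119*u + 12.012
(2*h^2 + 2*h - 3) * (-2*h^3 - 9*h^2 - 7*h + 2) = -4*h^5 - 22*h^4 - 26*h^3 + 17*h^2 + 25*h - 6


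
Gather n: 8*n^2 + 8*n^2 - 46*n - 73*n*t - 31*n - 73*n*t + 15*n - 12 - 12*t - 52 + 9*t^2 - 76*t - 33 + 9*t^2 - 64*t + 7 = 16*n^2 + n*(-146*t - 62) + 18*t^2 - 152*t - 90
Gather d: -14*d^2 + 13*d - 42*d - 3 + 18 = -14*d^2 - 29*d + 15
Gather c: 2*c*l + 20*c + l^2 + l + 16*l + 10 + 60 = c*(2*l + 20) + l^2 + 17*l + 70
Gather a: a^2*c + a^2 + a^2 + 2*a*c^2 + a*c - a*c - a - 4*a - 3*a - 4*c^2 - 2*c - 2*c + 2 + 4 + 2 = a^2*(c + 2) + a*(2*c^2 - 8) - 4*c^2 - 4*c + 8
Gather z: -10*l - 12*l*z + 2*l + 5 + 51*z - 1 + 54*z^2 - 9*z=-8*l + 54*z^2 + z*(42 - 12*l) + 4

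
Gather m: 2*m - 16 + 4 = 2*m - 12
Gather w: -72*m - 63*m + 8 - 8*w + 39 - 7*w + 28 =-135*m - 15*w + 75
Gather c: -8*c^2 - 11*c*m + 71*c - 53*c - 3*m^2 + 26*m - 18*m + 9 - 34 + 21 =-8*c^2 + c*(18 - 11*m) - 3*m^2 + 8*m - 4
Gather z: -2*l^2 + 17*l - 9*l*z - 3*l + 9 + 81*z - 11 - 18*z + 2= -2*l^2 + 14*l + z*(63 - 9*l)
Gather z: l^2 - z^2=l^2 - z^2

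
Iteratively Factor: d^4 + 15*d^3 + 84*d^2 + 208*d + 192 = (d + 4)*(d^3 + 11*d^2 + 40*d + 48) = (d + 4)^2*(d^2 + 7*d + 12) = (d + 4)^3*(d + 3)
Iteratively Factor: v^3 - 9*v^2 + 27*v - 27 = (v - 3)*(v^2 - 6*v + 9) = (v - 3)^2*(v - 3)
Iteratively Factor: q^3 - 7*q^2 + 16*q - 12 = (q - 2)*(q^2 - 5*q + 6) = (q - 2)^2*(q - 3)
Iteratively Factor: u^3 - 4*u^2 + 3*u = (u - 1)*(u^2 - 3*u) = (u - 3)*(u - 1)*(u)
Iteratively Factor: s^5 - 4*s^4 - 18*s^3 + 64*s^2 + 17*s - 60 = (s + 4)*(s^4 - 8*s^3 + 14*s^2 + 8*s - 15) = (s + 1)*(s + 4)*(s^3 - 9*s^2 + 23*s - 15) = (s - 3)*(s + 1)*(s + 4)*(s^2 - 6*s + 5) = (s - 3)*(s - 1)*(s + 1)*(s + 4)*(s - 5)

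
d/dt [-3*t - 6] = -3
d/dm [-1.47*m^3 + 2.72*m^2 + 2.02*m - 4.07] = -4.41*m^2 + 5.44*m + 2.02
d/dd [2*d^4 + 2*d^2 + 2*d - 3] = 8*d^3 + 4*d + 2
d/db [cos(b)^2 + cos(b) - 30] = -sin(b) - sin(2*b)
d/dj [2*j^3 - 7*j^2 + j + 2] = 6*j^2 - 14*j + 1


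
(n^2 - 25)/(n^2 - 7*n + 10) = (n + 5)/(n - 2)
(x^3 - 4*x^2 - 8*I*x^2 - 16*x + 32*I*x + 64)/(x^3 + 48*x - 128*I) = (x - 4)/(x + 8*I)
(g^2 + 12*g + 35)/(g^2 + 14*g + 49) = (g + 5)/(g + 7)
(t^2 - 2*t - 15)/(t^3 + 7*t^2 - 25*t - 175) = (t + 3)/(t^2 + 12*t + 35)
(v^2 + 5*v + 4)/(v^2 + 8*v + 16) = (v + 1)/(v + 4)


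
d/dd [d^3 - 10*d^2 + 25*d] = 3*d^2 - 20*d + 25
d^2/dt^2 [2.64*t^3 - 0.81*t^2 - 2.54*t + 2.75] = 15.84*t - 1.62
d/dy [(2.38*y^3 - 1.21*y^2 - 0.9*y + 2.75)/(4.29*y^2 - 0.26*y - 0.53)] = (10.2102*y^4 - 1.2376*y^3 + 0.391400000000001*y^2 - 22.3124*y + 1.192)/(18.4041*y^4 - 2.2308*y^3 - 4.4798*y^2 + 0.2756*y + 0.2809)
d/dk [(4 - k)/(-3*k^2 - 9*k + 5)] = (-3*k^2 + 24*k + 31)/(9*k^4 + 54*k^3 + 51*k^2 - 90*k + 25)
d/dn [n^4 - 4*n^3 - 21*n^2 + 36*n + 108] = 4*n^3 - 12*n^2 - 42*n + 36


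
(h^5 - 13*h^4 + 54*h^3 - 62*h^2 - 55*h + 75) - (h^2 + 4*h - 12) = h^5 - 13*h^4 + 54*h^3 - 63*h^2 - 59*h + 87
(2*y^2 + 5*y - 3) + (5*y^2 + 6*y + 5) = 7*y^2 + 11*y + 2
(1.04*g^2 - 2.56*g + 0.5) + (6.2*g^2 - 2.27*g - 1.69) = 7.24*g^2 - 4.83*g - 1.19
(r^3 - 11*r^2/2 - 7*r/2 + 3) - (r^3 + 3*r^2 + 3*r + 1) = -17*r^2/2 - 13*r/2 + 2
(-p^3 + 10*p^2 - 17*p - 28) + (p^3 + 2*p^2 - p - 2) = 12*p^2 - 18*p - 30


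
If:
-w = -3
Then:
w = 3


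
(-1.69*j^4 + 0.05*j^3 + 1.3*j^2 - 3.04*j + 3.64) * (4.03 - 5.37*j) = 9.0753*j^5 - 7.0792*j^4 - 6.7795*j^3 + 21.5638*j^2 - 31.798*j + 14.6692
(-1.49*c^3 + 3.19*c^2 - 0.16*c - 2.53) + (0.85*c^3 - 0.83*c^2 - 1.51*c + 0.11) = -0.64*c^3 + 2.36*c^2 - 1.67*c - 2.42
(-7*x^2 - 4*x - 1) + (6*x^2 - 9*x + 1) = -x^2 - 13*x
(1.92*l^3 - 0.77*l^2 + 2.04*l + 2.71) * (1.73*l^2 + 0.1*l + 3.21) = 3.3216*l^5 - 1.1401*l^4 + 9.6154*l^3 + 2.4206*l^2 + 6.8194*l + 8.6991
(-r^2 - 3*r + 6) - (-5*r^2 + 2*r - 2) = 4*r^2 - 5*r + 8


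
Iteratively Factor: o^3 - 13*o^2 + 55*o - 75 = (o - 5)*(o^2 - 8*o + 15) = (o - 5)^2*(o - 3)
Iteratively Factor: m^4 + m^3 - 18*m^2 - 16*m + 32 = (m - 1)*(m^3 + 2*m^2 - 16*m - 32) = (m - 1)*(m + 4)*(m^2 - 2*m - 8) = (m - 1)*(m + 2)*(m + 4)*(m - 4)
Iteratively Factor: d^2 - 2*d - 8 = (d + 2)*(d - 4)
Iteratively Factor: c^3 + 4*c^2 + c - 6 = (c + 3)*(c^2 + c - 2) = (c + 2)*(c + 3)*(c - 1)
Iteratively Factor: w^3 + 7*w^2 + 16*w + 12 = (w + 2)*(w^2 + 5*w + 6) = (w + 2)*(w + 3)*(w + 2)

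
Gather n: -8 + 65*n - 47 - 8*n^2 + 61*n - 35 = -8*n^2 + 126*n - 90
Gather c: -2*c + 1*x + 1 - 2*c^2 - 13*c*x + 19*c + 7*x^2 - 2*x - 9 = -2*c^2 + c*(17 - 13*x) + 7*x^2 - x - 8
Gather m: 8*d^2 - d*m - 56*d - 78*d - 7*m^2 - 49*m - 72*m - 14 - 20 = 8*d^2 - 134*d - 7*m^2 + m*(-d - 121) - 34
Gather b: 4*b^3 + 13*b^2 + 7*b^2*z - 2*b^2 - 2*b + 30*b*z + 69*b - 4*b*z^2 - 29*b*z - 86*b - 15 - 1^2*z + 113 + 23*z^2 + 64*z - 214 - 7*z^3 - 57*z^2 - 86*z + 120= 4*b^3 + b^2*(7*z + 11) + b*(-4*z^2 + z - 19) - 7*z^3 - 34*z^2 - 23*z + 4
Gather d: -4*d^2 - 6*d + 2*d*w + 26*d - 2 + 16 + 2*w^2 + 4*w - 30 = -4*d^2 + d*(2*w + 20) + 2*w^2 + 4*w - 16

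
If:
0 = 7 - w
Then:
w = 7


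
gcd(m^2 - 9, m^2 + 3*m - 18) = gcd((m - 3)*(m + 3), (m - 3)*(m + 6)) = m - 3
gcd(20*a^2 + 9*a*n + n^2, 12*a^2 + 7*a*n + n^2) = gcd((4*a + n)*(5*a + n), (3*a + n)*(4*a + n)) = 4*a + n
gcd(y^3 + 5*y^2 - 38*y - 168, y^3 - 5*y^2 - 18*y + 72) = y^2 - 2*y - 24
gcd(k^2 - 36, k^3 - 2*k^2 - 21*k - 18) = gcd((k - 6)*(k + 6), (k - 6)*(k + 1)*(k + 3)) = k - 6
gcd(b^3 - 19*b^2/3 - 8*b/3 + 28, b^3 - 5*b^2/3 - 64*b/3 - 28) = b^2 - 4*b - 12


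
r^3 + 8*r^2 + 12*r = r*(r + 2)*(r + 6)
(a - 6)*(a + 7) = a^2 + a - 42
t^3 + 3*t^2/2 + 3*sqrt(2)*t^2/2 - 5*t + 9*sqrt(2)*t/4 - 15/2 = (t + 3/2)*(t - sqrt(2))*(t + 5*sqrt(2)/2)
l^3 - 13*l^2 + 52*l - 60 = (l - 6)*(l - 5)*(l - 2)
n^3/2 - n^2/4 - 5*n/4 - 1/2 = (n/2 + 1/4)*(n - 2)*(n + 1)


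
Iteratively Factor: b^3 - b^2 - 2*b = (b)*(b^2 - b - 2) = b*(b - 2)*(b + 1)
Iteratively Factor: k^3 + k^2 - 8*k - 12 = (k + 2)*(k^2 - k - 6) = (k - 3)*(k + 2)*(k + 2)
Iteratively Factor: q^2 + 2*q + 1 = (q + 1)*(q + 1)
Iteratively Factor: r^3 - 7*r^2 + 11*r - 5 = (r - 5)*(r^2 - 2*r + 1) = (r - 5)*(r - 1)*(r - 1)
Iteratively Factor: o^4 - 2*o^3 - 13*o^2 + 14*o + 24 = (o + 1)*(o^3 - 3*o^2 - 10*o + 24) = (o - 2)*(o + 1)*(o^2 - o - 12) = (o - 2)*(o + 1)*(o + 3)*(o - 4)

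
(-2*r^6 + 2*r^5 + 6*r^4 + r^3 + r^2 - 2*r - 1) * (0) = 0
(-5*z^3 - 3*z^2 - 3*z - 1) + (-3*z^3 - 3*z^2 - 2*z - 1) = -8*z^3 - 6*z^2 - 5*z - 2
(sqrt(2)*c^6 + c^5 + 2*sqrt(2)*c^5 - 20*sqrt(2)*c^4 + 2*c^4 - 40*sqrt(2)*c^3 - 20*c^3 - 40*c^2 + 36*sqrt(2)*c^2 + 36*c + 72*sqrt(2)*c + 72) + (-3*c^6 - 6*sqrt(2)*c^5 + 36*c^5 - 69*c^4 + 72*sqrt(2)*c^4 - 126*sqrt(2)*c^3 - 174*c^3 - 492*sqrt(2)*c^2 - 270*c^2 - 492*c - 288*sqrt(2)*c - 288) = -3*c^6 + sqrt(2)*c^6 - 4*sqrt(2)*c^5 + 37*c^5 - 67*c^4 + 52*sqrt(2)*c^4 - 166*sqrt(2)*c^3 - 194*c^3 - 456*sqrt(2)*c^2 - 310*c^2 - 456*c - 216*sqrt(2)*c - 216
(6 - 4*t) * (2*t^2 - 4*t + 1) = -8*t^3 + 28*t^2 - 28*t + 6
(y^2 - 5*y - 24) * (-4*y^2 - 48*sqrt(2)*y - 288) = -4*y^4 - 48*sqrt(2)*y^3 + 20*y^3 - 192*y^2 + 240*sqrt(2)*y^2 + 1440*y + 1152*sqrt(2)*y + 6912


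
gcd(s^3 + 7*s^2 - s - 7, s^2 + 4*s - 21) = s + 7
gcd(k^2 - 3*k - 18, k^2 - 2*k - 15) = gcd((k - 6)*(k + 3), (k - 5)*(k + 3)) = k + 3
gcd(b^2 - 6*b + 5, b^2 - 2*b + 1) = b - 1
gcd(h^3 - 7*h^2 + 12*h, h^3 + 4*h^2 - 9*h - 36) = h - 3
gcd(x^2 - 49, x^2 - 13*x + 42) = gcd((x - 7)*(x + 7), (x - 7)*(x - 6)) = x - 7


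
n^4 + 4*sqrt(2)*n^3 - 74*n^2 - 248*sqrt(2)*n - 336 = (n - 6*sqrt(2))*(n + sqrt(2))*(n + 2*sqrt(2))*(n + 7*sqrt(2))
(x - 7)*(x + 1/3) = x^2 - 20*x/3 - 7/3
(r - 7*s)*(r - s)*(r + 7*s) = r^3 - r^2*s - 49*r*s^2 + 49*s^3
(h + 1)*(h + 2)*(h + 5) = h^3 + 8*h^2 + 17*h + 10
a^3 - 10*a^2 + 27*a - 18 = (a - 6)*(a - 3)*(a - 1)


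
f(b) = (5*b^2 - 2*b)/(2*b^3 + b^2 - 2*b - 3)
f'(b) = (10*b - 2)/(2*b^3 + b^2 - 2*b - 3) + (5*b^2 - 2*b)*(-6*b^2 - 2*b + 2)/(2*b^3 + b^2 - 2*b - 3)^2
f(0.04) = 0.02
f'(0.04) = 0.51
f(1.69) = 1.78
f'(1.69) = -2.94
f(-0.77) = -2.53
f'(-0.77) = 5.42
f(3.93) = 0.55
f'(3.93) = -0.13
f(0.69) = -0.31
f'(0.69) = -1.72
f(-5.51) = -0.55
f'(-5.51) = -0.12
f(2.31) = 0.99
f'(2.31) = -0.58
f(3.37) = 0.64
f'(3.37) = -0.19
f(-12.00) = -0.23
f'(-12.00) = -0.02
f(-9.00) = -0.31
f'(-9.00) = -0.04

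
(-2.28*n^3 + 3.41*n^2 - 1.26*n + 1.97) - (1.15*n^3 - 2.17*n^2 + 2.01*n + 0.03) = -3.43*n^3 + 5.58*n^2 - 3.27*n + 1.94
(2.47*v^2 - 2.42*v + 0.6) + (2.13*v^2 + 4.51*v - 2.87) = 4.6*v^2 + 2.09*v - 2.27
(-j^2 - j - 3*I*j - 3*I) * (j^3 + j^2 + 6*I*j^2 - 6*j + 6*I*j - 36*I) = -j^5 - 2*j^4 - 9*I*j^4 + 23*j^3 - 18*I*j^3 + 42*j^2 + 45*I*j^2 - 90*j + 54*I*j - 108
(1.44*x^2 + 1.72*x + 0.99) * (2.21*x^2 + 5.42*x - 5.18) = 3.1824*x^4 + 11.606*x^3 + 4.0511*x^2 - 3.5438*x - 5.1282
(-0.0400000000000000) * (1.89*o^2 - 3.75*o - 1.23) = -0.0756*o^2 + 0.15*o + 0.0492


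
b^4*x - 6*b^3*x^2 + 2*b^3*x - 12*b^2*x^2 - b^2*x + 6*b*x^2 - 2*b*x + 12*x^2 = (b - 1)*(b + 2)*(b - 6*x)*(b*x + x)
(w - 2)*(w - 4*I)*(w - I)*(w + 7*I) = w^4 - 2*w^3 + 2*I*w^3 + 31*w^2 - 4*I*w^2 - 62*w - 28*I*w + 56*I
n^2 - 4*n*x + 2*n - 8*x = (n + 2)*(n - 4*x)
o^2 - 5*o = o*(o - 5)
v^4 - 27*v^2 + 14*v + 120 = (v - 4)*(v - 3)*(v + 2)*(v + 5)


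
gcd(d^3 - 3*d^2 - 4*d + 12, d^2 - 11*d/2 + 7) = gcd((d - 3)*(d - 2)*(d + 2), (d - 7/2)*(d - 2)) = d - 2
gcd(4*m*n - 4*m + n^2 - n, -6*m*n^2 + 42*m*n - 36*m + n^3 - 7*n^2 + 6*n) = n - 1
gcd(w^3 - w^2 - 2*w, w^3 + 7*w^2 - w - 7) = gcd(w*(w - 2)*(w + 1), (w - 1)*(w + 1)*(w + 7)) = w + 1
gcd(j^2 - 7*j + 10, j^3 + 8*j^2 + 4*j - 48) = j - 2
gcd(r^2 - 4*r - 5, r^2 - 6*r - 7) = r + 1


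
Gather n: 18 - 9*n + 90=108 - 9*n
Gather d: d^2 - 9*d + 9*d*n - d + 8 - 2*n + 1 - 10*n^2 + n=d^2 + d*(9*n - 10) - 10*n^2 - n + 9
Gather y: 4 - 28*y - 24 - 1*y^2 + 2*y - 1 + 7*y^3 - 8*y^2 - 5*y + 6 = 7*y^3 - 9*y^2 - 31*y - 15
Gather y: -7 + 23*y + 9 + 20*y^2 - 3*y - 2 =20*y^2 + 20*y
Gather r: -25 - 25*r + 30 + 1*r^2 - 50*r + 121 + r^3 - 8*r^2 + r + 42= r^3 - 7*r^2 - 74*r + 168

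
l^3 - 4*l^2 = l^2*(l - 4)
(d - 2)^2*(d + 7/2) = d^3 - d^2/2 - 10*d + 14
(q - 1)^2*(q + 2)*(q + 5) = q^4 + 5*q^3 - 3*q^2 - 13*q + 10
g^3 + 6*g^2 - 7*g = g*(g - 1)*(g + 7)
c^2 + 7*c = c*(c + 7)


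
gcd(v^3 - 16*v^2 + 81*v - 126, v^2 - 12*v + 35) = v - 7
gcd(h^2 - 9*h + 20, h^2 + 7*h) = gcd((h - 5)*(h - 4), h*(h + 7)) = 1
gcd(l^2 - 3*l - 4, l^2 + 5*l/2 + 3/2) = l + 1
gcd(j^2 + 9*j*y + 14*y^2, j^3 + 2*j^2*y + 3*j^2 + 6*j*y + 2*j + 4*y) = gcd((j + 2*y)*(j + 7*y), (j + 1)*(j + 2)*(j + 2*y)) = j + 2*y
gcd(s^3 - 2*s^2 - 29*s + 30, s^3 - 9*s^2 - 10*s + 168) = s - 6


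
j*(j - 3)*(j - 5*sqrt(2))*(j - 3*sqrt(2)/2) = j^4 - 13*sqrt(2)*j^3/2 - 3*j^3 + 15*j^2 + 39*sqrt(2)*j^2/2 - 45*j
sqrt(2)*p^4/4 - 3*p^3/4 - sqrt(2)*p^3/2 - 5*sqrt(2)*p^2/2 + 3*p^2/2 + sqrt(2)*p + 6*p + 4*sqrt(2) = (p/2 + 1)*(p - 4)*(p - 2*sqrt(2))*(sqrt(2)*p/2 + 1/2)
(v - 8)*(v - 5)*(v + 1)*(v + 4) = v^4 - 8*v^3 - 21*v^2 + 148*v + 160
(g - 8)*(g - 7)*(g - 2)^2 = g^4 - 19*g^3 + 120*g^2 - 284*g + 224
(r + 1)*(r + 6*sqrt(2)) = r^2 + r + 6*sqrt(2)*r + 6*sqrt(2)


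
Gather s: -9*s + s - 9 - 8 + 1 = -8*s - 16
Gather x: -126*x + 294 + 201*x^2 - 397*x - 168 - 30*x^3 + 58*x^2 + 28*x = -30*x^3 + 259*x^2 - 495*x + 126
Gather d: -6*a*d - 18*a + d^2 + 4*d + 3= -18*a + d^2 + d*(4 - 6*a) + 3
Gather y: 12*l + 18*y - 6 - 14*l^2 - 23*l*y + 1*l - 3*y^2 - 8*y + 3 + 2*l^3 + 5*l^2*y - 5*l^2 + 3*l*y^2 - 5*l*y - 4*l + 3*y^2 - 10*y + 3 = 2*l^3 - 19*l^2 + 3*l*y^2 + 9*l + y*(5*l^2 - 28*l)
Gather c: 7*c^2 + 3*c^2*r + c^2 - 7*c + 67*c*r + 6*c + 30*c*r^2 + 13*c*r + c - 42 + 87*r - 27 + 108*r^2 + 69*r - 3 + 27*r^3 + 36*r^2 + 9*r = c^2*(3*r + 8) + c*(30*r^2 + 80*r) + 27*r^3 + 144*r^2 + 165*r - 72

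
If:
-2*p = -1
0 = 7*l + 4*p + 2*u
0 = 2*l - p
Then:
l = 1/4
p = 1/2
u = -15/8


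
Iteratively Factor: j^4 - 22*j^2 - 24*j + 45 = (j - 1)*(j^3 + j^2 - 21*j - 45) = (j - 1)*(j + 3)*(j^2 - 2*j - 15) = (j - 1)*(j + 3)^2*(j - 5)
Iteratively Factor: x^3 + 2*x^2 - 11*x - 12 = (x + 1)*(x^2 + x - 12) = (x + 1)*(x + 4)*(x - 3)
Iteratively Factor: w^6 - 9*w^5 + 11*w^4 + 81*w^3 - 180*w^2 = (w - 4)*(w^5 - 5*w^4 - 9*w^3 + 45*w^2) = w*(w - 4)*(w^4 - 5*w^3 - 9*w^2 + 45*w) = w*(w - 5)*(w - 4)*(w^3 - 9*w) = w*(w - 5)*(w - 4)*(w - 3)*(w^2 + 3*w) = w^2*(w - 5)*(w - 4)*(w - 3)*(w + 3)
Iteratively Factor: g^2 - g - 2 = (g - 2)*(g + 1)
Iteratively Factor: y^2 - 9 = (y + 3)*(y - 3)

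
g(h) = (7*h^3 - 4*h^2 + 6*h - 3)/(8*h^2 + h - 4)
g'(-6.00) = 0.83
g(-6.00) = -6.10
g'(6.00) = 0.85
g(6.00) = 4.83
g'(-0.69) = -171.09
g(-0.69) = 12.87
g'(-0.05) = -1.56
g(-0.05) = 0.82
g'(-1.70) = -0.50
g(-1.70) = -3.40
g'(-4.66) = 0.79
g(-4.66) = -5.01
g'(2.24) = 0.71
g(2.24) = 1.80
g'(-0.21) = -2.95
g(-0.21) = 1.17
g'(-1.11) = -9.39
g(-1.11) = -5.09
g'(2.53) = 0.74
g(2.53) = 2.01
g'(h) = (-16*h - 1)*(7*h^3 - 4*h^2 + 6*h - 3)/(8*h^2 + h - 4)^2 + (21*h^2 - 8*h + 6)/(8*h^2 + h - 4)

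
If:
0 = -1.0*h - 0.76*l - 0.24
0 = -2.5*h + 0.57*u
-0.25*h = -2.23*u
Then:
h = 0.00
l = -0.32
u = 0.00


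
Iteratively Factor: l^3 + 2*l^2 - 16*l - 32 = (l + 2)*(l^2 - 16) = (l - 4)*(l + 2)*(l + 4)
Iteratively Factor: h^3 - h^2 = (h)*(h^2 - h) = h*(h - 1)*(h)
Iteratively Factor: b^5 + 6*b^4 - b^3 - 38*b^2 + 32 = (b - 2)*(b^4 + 8*b^3 + 15*b^2 - 8*b - 16) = (b - 2)*(b - 1)*(b^3 + 9*b^2 + 24*b + 16) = (b - 2)*(b - 1)*(b + 4)*(b^2 + 5*b + 4) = (b - 2)*(b - 1)*(b + 4)^2*(b + 1)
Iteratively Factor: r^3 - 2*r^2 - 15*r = (r)*(r^2 - 2*r - 15) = r*(r - 5)*(r + 3)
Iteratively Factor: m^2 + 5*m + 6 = (m + 3)*(m + 2)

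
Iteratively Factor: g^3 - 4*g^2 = (g - 4)*(g^2) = g*(g - 4)*(g)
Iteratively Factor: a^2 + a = (a + 1)*(a)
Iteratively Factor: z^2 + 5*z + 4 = (z + 1)*(z + 4)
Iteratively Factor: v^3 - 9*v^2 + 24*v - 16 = (v - 4)*(v^2 - 5*v + 4) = (v - 4)^2*(v - 1)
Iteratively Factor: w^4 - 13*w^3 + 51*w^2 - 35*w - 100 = (w - 4)*(w^3 - 9*w^2 + 15*w + 25) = (w - 5)*(w - 4)*(w^2 - 4*w - 5) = (w - 5)^2*(w - 4)*(w + 1)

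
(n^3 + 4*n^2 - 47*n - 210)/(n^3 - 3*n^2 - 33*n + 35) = (n + 6)/(n - 1)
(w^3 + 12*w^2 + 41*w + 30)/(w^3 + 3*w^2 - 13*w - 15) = (w + 6)/(w - 3)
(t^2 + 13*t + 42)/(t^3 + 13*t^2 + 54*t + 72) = (t + 7)/(t^2 + 7*t + 12)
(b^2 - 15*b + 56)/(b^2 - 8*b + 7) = (b - 8)/(b - 1)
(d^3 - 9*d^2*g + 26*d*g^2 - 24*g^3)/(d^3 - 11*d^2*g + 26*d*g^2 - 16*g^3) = (d^2 - 7*d*g + 12*g^2)/(d^2 - 9*d*g + 8*g^2)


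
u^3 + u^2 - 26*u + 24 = (u - 4)*(u - 1)*(u + 6)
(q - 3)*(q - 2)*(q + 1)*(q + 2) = q^4 - 2*q^3 - 7*q^2 + 8*q + 12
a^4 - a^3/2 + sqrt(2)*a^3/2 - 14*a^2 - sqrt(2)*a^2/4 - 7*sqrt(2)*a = a*(a - 4)*(a + 7/2)*(a + sqrt(2)/2)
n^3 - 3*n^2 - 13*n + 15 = (n - 5)*(n - 1)*(n + 3)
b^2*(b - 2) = b^3 - 2*b^2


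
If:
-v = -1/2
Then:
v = 1/2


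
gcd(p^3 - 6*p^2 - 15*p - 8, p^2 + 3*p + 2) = p + 1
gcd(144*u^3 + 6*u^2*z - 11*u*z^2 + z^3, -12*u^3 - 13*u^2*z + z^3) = 3*u + z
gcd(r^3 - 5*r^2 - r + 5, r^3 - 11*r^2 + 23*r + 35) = r^2 - 4*r - 5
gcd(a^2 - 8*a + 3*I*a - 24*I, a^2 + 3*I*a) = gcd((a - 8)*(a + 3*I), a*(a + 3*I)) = a + 3*I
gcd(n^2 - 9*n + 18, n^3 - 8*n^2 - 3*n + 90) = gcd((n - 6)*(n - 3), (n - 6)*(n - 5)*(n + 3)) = n - 6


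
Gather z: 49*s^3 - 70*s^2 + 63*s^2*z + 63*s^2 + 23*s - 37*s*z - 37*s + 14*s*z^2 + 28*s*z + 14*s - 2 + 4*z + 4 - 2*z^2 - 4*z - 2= 49*s^3 - 7*s^2 + z^2*(14*s - 2) + z*(63*s^2 - 9*s)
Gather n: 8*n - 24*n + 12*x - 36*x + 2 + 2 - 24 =-16*n - 24*x - 20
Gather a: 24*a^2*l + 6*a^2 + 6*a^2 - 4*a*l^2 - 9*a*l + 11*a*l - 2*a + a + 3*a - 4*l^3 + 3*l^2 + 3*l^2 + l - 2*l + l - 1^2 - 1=a^2*(24*l + 12) + a*(-4*l^2 + 2*l + 2) - 4*l^3 + 6*l^2 - 2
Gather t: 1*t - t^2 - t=-t^2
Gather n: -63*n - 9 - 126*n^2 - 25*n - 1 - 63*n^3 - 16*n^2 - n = -63*n^3 - 142*n^2 - 89*n - 10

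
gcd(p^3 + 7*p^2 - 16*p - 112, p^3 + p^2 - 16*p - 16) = p^2 - 16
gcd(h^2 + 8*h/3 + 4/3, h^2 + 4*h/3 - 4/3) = h + 2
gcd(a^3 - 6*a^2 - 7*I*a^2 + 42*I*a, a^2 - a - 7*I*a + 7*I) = a - 7*I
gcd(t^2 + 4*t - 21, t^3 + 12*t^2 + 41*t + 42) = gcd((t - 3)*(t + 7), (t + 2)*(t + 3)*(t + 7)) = t + 7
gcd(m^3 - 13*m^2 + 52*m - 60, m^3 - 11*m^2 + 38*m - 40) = m^2 - 7*m + 10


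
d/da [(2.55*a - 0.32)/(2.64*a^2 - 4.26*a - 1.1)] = (-6.732*a^2 + 1.6896*a - 4.1682)/(6.9696*a^4 - 22.4928*a^3 + 12.3396*a^2 + 9.372*a + 1.21)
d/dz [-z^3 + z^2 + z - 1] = -3*z^2 + 2*z + 1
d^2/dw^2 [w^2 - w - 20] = 2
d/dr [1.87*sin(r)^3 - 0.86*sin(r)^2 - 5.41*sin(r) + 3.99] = (5.61*sin(r)^2 - 1.72*sin(r) - 5.41)*cos(r)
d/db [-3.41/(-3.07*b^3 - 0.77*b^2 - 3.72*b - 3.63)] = (-31.4061*b^2 - 5.2514*b - 12.6852)/(3.07*b^3 + 0.77*b^2 + 3.72*b + 3.63)^2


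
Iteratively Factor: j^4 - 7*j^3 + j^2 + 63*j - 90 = (j + 3)*(j^3 - 10*j^2 + 31*j - 30) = (j - 2)*(j + 3)*(j^2 - 8*j + 15) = (j - 3)*(j - 2)*(j + 3)*(j - 5)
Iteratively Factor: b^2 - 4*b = (b - 4)*(b)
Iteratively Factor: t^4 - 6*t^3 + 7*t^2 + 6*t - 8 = (t - 4)*(t^3 - 2*t^2 - t + 2) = (t - 4)*(t - 2)*(t^2 - 1) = (t - 4)*(t - 2)*(t - 1)*(t + 1)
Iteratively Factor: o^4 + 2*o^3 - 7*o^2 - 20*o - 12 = (o + 2)*(o^3 - 7*o - 6) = (o + 1)*(o + 2)*(o^2 - o - 6) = (o + 1)*(o + 2)^2*(o - 3)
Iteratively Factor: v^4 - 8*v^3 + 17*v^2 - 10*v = (v - 2)*(v^3 - 6*v^2 + 5*v) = (v - 2)*(v - 1)*(v^2 - 5*v) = v*(v - 2)*(v - 1)*(v - 5)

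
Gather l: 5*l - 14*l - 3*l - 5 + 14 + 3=12 - 12*l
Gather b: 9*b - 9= 9*b - 9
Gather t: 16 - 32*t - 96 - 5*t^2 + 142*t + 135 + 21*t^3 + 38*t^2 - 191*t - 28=21*t^3 + 33*t^2 - 81*t + 27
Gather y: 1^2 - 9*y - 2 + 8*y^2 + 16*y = 8*y^2 + 7*y - 1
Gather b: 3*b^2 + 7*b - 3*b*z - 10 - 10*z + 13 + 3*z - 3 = 3*b^2 + b*(7 - 3*z) - 7*z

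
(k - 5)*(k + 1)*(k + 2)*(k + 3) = k^4 + k^3 - 19*k^2 - 49*k - 30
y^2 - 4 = (y - 2)*(y + 2)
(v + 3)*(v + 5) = v^2 + 8*v + 15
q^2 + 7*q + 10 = (q + 2)*(q + 5)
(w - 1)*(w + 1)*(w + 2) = w^3 + 2*w^2 - w - 2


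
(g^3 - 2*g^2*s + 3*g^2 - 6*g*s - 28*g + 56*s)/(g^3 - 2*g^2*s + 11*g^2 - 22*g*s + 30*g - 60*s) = (g^2 + 3*g - 28)/(g^2 + 11*g + 30)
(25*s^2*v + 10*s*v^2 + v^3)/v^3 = 25*s^2/v^2 + 10*s/v + 1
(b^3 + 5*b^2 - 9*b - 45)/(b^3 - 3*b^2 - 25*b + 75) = (b + 3)/(b - 5)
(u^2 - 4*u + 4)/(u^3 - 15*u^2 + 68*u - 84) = (u - 2)/(u^2 - 13*u + 42)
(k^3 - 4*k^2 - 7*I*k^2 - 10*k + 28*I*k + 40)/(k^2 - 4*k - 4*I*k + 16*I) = (k^2 - 7*I*k - 10)/(k - 4*I)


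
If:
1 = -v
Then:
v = -1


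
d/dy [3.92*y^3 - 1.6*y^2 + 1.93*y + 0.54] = 11.76*y^2 - 3.2*y + 1.93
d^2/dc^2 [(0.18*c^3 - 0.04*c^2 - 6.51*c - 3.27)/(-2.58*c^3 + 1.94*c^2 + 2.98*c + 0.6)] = (3.5527136788005e-15*c^7 - 1.26936000000001*c^6 + 251.695512*c^5 + 64.19556*c^4 - 115.140544*c^3 + 41.7147840000001*c^2 + 97.944264*c + 27.214296)/(17.173512*c^9 - 38.740248*c^8 - 30.377952*c^7 + 70.210072*c^6 + 53.106432*c^5 - 30.780168*c^4 - 44.489512*c^3 - 18.07992*c^2 - 3.2184*c - 0.216)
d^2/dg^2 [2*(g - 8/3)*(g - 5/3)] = 4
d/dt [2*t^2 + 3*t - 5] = 4*t + 3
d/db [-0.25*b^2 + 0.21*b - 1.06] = 0.21 - 0.5*b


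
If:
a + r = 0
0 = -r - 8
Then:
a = 8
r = -8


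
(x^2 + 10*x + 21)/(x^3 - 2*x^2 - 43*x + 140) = (x + 3)/(x^2 - 9*x + 20)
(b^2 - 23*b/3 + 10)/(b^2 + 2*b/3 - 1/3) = (3*b^2 - 23*b + 30)/(3*b^2 + 2*b - 1)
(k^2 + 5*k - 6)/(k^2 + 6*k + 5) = (k^2 + 5*k - 6)/(k^2 + 6*k + 5)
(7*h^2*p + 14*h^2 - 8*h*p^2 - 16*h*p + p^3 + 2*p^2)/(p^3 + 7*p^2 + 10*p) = (7*h^2 - 8*h*p + p^2)/(p*(p + 5))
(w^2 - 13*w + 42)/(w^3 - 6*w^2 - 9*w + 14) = (w - 6)/(w^2 + w - 2)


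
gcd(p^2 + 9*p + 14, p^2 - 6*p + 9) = 1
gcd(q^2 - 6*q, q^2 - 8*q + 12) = q - 6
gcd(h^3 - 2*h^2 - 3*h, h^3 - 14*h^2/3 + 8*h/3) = h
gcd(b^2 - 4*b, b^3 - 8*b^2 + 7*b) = b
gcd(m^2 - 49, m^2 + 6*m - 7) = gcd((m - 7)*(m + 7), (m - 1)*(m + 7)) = m + 7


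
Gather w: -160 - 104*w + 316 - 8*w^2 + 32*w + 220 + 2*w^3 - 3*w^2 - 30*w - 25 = 2*w^3 - 11*w^2 - 102*w + 351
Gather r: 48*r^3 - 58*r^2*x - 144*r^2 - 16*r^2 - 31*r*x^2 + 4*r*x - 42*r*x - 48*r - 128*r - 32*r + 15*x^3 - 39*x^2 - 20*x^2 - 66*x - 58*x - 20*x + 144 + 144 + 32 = 48*r^3 + r^2*(-58*x - 160) + r*(-31*x^2 - 38*x - 208) + 15*x^3 - 59*x^2 - 144*x + 320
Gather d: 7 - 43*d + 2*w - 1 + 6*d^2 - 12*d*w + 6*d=6*d^2 + d*(-12*w - 37) + 2*w + 6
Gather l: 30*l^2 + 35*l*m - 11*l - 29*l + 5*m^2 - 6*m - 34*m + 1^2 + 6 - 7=30*l^2 + l*(35*m - 40) + 5*m^2 - 40*m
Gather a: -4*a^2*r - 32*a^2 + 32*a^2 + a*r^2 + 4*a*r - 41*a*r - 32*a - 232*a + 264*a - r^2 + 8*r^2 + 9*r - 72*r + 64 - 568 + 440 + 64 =-4*a^2*r + a*(r^2 - 37*r) + 7*r^2 - 63*r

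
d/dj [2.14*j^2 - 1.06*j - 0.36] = 4.28*j - 1.06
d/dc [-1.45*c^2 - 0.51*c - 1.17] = -2.9*c - 0.51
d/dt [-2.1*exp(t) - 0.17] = -2.1*exp(t)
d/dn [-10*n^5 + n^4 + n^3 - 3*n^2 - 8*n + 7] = -50*n^4 + 4*n^3 + 3*n^2 - 6*n - 8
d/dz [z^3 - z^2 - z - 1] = 3*z^2 - 2*z - 1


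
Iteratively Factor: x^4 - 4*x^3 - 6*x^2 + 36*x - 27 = (x - 3)*(x^3 - x^2 - 9*x + 9) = (x - 3)*(x - 1)*(x^2 - 9) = (x - 3)*(x - 1)*(x + 3)*(x - 3)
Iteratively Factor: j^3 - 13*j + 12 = (j - 3)*(j^2 + 3*j - 4) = (j - 3)*(j - 1)*(j + 4)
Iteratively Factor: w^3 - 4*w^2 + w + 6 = (w - 2)*(w^2 - 2*w - 3) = (w - 3)*(w - 2)*(w + 1)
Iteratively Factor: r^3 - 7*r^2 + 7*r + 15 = (r + 1)*(r^2 - 8*r + 15) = (r - 5)*(r + 1)*(r - 3)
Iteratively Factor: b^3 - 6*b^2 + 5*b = (b - 5)*(b^2 - b) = (b - 5)*(b - 1)*(b)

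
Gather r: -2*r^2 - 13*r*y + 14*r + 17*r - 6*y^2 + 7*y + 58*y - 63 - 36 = -2*r^2 + r*(31 - 13*y) - 6*y^2 + 65*y - 99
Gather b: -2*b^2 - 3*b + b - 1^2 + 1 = -2*b^2 - 2*b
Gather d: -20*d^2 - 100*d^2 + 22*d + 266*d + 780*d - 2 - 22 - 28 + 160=-120*d^2 + 1068*d + 108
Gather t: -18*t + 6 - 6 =-18*t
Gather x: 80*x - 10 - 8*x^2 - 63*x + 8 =-8*x^2 + 17*x - 2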